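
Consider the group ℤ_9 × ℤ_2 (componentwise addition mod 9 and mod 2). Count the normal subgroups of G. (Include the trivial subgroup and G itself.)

6

G is abelian, so every subgroup is normal.
G has 6 subgroups in total, hence 6 normal subgroups.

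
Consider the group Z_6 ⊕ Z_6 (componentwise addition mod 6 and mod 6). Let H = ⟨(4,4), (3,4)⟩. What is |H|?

18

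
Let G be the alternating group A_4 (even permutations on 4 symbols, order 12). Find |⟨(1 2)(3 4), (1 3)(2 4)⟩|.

4

|⟨(1 2)(3 4)⟩| = 2 and |⟨(1 3)(2 4)⟩| = 2, so |H| is a multiple of lcm(2, 2) = 2 and divides |G| = 12.
Closing under the operation: H = {e, (1 2)(3 4), (1 3)(2 4), (1 4)(2 3)}, so |H| = 4.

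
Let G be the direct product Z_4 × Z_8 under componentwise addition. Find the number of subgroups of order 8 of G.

|G| = 32 and 8 | 32, so subgroups of order 8 are possible by Lagrange.
The subgroups of order 8 are: {(0,0), (0,1), (0,2), (0,3), (0,4), (0,5), (0,6), (0,7)}; {(0,0), (0,2), (0,4), (0,6), (2,0), (2,2), (2,4), (2,6)}; {(0,0), (0,2), (0,4), (0,6), (2,1), (2,3), (2,5), (2,7)}; {(0,0), (0,4), (1,0), (1,4), (2,0), (2,4), (3,0), (3,4)}; … (7 in all).
So G has 7 subgroups of order 8.

7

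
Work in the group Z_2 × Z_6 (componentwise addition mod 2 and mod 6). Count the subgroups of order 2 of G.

3

|G| = 12 and 2 | 12, so subgroups of order 2 are possible by Lagrange.
The subgroups of order 2 are: {(0,0), (0,3)}; {(0,0), (1,0)}; {(0,0), (1,3)}.
So G has 3 subgroups of order 2.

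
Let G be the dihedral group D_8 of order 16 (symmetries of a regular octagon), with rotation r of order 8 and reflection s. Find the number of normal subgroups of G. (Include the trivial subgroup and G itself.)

7

G has 19 subgroups. Checking conjugation-invariance by order — order 1: 1/1 normal; order 2: 1/9 normal; order 4: 1/5 normal; order 8: 3/3 normal; order 16: 1/1 normal.
Total normal subgroups: 7.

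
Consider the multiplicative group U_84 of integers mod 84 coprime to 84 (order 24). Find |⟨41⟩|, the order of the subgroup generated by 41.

Compute successive powers of 41 mod 84: 41, 1; 41^2 ≡ 1 (mod 84).
So |⟨41⟩| = 2.

2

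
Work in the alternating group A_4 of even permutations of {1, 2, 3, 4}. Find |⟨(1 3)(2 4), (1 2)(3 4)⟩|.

4

|⟨(1 3)(2 4)⟩| = 2 and |⟨(1 2)(3 4)⟩| = 2, so |H| is a multiple of lcm(2, 2) = 2 and divides |G| = 12.
Closing under the operation: H = {e, (1 2)(3 4), (1 3)(2 4), (1 4)(2 3)}, so |H| = 4.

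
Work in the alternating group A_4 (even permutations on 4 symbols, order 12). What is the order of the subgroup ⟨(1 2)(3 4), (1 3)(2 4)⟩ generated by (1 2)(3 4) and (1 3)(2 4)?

|⟨(1 2)(3 4)⟩| = 2 and |⟨(1 3)(2 4)⟩| = 2, so |H| is a multiple of lcm(2, 2) = 2 and divides |G| = 12.
Closing under the operation: H = {e, (1 2)(3 4), (1 3)(2 4), (1 4)(2 3)}, so |H| = 4.

4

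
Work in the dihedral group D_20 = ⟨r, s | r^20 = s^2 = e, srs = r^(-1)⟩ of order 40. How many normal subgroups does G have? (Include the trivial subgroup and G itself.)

G has 48 subgroups. Checking conjugation-invariance by order — order 1: 1/1 normal; order 2: 1/21 normal; order 4: 1/11 normal; order 5: 1/1 normal; order 8: 0/5 normal; order 10: 1/5 normal; order 20: 3/3 normal; order 40: 1/1 normal.
Total normal subgroups: 9.

9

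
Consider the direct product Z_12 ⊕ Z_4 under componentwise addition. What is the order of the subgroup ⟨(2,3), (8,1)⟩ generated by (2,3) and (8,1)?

24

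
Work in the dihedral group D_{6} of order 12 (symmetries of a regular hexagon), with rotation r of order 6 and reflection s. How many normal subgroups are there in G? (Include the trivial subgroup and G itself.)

G has 16 subgroups. Checking conjugation-invariance by order — order 1: 1/1 normal; order 2: 1/7 normal; order 3: 1/1 normal; order 4: 0/3 normal; order 6: 3/3 normal; order 12: 1/1 normal.
Total normal subgroups: 7.

7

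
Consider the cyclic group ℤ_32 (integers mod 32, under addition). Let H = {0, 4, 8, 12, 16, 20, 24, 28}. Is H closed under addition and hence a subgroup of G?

|H| = 8 divides |G| = 32, consistent with Lagrange.
H contains the identity, every element's inverse is in H, and H is closed under +: it is a subgroup.
In fact H = ⟨4⟩.

Yes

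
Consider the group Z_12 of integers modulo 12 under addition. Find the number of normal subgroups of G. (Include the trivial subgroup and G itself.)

6

G is abelian, so every subgroup is normal.
G has 6 subgroups in total, hence 6 normal subgroups.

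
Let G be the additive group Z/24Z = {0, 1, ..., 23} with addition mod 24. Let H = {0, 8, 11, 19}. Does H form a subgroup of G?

No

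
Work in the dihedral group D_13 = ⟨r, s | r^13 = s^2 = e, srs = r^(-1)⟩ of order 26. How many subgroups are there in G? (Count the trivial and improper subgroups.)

|G| = 26, so by Lagrange every subgroup order divides 26. Divisors: 1, 2, 13, 26.
Subgroups by order — order 1: 1; order 2: 13; order 13: 1; order 26: 1.
Total: 1 + 13 + 1 + 1 = 16.

16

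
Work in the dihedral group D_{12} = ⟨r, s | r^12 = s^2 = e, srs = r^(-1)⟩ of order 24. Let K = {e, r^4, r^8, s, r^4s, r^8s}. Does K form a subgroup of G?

Yes

|K| = 6 divides |G| = 24, consistent with Lagrange.
K contains the identity, every element's inverse is in K, and K is closed under ·: it is a subgroup.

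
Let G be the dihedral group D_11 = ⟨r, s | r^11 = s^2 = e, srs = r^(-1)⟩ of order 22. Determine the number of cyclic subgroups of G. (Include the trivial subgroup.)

Each element a generates a cyclic subgroup ⟨a⟩; distinct elements may generate the same one (a cyclic group of order d has φ(d) generators).
Cyclic subgroups by order — order 1: 1; order 2: 11; order 11: 1.
Total: 13.

13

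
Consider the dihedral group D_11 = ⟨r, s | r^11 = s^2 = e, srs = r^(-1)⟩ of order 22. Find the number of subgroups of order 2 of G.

|G| = 22 and 2 | 22, so subgroups of order 2 are possible by Lagrange.
The subgroups of order 2 are: {e, r^10s}; {e, r^2s}; {e, r^3s}; {e, r^4s}; … (11 in all).
So G has 11 subgroups of order 2.

11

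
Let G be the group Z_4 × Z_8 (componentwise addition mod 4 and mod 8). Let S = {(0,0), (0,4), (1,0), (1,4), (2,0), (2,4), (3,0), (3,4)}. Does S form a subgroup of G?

Yes

|S| = 8 divides |G| = 32, consistent with Lagrange.
S contains the identity, every element's inverse is in S, and S is closed under +: it is a subgroup.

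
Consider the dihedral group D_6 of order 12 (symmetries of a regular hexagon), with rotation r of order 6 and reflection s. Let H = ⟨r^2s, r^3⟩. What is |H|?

4

|⟨r^2s⟩| = 2 and |⟨r^3⟩| = 2, so |H| is a multiple of lcm(2, 2) = 2 and divides |G| = 12.
Closing under the operation: H = {e, r^3, r^2s, r^5s}, so |H| = 4.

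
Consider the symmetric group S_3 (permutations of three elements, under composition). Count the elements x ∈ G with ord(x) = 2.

The elements of order 2 are: (2 3), (1 2), (1 3).
That's 3.

3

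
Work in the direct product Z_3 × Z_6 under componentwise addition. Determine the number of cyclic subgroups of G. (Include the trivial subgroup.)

Group the elements of G by the cyclic subgroup they generate; each cyclic subgroup of order d accounts for φ(d) elements.
Cyclic subgroups by order — order 1: 1; order 2: 1; order 3: 4; order 6: 4.
Total: 10.

10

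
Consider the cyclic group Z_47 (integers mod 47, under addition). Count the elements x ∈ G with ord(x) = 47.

In a cyclic group of order 47, the number of elements of order d (for d | 47) is φ(d).
φ(47) = 46.

46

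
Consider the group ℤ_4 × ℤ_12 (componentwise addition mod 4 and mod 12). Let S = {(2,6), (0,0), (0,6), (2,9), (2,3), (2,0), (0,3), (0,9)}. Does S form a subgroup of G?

|S| = 8 divides |G| = 48, consistent with Lagrange.
S contains the identity, every element's inverse is in S, and S is closed under +: it is a subgroup.

Yes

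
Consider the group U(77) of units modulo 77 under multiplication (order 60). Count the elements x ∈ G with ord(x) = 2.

3

The elements of order 2 are: 34, 43, 76.
That's 3.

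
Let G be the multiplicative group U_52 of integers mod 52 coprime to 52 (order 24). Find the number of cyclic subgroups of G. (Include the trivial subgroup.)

12

Each element a generates a cyclic subgroup ⟨a⟩; distinct elements may generate the same one (a cyclic group of order d has φ(d) generators).
Cyclic subgroups by order — order 1: 1; order 2: 3; order 3: 1; order 4: 2; order 6: 3; order 12: 2.
Total: 12.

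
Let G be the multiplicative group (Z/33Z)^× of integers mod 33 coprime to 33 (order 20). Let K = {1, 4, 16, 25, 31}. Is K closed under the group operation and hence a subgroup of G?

Yes

|K| = 5 divides |G| = 20, consistent with Lagrange.
K contains the identity, every element's inverse is in K, and K is closed under ·: it is a subgroup.
In fact K = ⟨16⟩.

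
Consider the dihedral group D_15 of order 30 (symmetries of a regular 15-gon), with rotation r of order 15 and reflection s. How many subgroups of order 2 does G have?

15

|G| = 30 and 2 | 30, so subgroups of order 2 are possible by Lagrange.
The subgroups of order 2 are: {e, r^10s}; {e, r^11s}; {e, r^12s}; {e, r^13s}; … (15 in all).
So G has 15 subgroups of order 2.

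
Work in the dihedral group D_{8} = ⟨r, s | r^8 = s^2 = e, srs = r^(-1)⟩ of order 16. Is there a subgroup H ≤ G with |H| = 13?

No

13 does not divide |G| = 16, so by Lagrange no subgroup of order 13 exists.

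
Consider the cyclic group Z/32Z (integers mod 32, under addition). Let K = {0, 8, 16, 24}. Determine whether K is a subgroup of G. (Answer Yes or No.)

Yes

|K| = 4 divides |G| = 32, consistent with Lagrange.
K contains the identity, every element's inverse is in K, and K is closed under +: it is a subgroup.
In fact K = ⟨8⟩.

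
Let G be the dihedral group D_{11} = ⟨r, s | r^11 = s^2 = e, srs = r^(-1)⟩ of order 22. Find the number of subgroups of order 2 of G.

|G| = 22 and 2 | 22, so subgroups of order 2 are possible by Lagrange.
The subgroups of order 2 are: {e, r^10s}; {e, r^2s}; {e, r^3s}; {e, r^4s}; … (11 in all).
So G has 11 subgroups of order 2.

11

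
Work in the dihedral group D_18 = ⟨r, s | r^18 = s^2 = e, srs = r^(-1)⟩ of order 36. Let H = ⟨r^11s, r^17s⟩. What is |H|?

6

|⟨r^11s⟩| = 2 and |⟨r^17s⟩| = 2, so |H| is a multiple of lcm(2, 2) = 2 and divides |G| = 36.
Closing under the operation: H = {e, r^6, r^12, r^5s, r^11s, r^17s}, so |H| = 6.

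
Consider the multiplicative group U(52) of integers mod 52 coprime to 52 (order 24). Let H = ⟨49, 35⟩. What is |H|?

|⟨49⟩| = 6 and |⟨35⟩| = 6, so |H| is a multiple of lcm(6, 6) = 6 and divides |G| = 24.
Closing under the operation: H = {1, 3, 9, 17, 23, 25, 27, 29, 35, 43, 49, 51}, so |H| = 12.

12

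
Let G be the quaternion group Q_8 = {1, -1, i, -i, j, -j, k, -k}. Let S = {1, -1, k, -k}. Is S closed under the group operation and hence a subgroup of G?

Yes

|S| = 4 divides |G| = 8, consistent with Lagrange.
S contains the identity, every element's inverse is in S, and S is closed under ·: it is a subgroup.
In fact S = ⟨-k⟩.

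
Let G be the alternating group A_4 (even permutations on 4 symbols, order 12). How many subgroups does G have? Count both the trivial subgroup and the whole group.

10

|G| = 12, so by Lagrange every subgroup order divides 12. Divisors: 1, 2, 3, 4, 6, 12.
Subgroups by order — order 1: 1; order 2: 3; order 3: 4; order 4: 1; order 6: 0; order 12: 1.
Total: 1 + 3 + 4 + 1 + 0 + 1 = 10.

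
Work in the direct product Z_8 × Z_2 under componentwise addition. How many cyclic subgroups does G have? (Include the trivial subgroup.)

8

Each element a generates a cyclic subgroup ⟨a⟩; distinct elements may generate the same one (a cyclic group of order d has φ(d) generators).
Cyclic subgroups by order — order 1: 1; order 2: 3; order 4: 2; order 8: 2.
Total: 8.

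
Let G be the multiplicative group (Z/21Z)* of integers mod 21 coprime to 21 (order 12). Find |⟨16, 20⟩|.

6

|⟨16⟩| = 3 and |⟨20⟩| = 2, so |H| is a multiple of lcm(3, 2) = 6 and divides |G| = 12.
Closing under the operation: H = {1, 4, 5, 16, 17, 20}, so |H| = 6.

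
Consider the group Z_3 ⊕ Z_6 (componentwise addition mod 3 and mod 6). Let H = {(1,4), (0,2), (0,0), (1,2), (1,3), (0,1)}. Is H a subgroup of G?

(0,1) ∈ H but its inverse (0,5) ∉ H, so H is not a subgroup.

No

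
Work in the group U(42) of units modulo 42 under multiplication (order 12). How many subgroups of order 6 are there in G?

|G| = 12 and 6 | 12, so subgroups of order 6 are possible by Lagrange.
The subgroups of order 6 are: {1, 11, 23, 25, 29, 37}; {1, 13, 19, 25, 31, 37}; {1, 5, 17, 25, 37, 41}.
So G has 3 subgroups of order 6.

3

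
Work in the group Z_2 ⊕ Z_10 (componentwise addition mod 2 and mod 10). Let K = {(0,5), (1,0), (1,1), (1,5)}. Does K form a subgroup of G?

The identity (0,0) ∉ K, so K is not a subgroup.

No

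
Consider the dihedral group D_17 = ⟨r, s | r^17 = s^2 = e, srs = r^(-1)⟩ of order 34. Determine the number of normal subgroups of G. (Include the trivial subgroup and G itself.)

G has 20 subgroups. Checking conjugation-invariance by order — order 1: 1/1 normal; order 2: 0/17 normal; order 17: 1/1 normal; order 34: 1/1 normal.
Total normal subgroups: 3.

3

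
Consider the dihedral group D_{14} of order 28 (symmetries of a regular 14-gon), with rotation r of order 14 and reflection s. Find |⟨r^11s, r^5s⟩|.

14

|⟨r^11s⟩| = 2 and |⟨r^5s⟩| = 2, so |H| is a multiple of lcm(2, 2) = 2 and divides |G| = 28.
Closing under the operation: H = {e, r^2, r^4, r^6, r^8, r^10, r^12, rs, r^3s, r^5s, r^7s, r^9s, r^11s, r^13s}, so |H| = 14.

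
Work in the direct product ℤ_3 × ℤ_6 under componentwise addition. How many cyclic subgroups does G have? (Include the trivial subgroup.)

10

Each element a generates a cyclic subgroup ⟨a⟩; distinct elements may generate the same one (a cyclic group of order d has φ(d) generators).
Cyclic subgroups by order — order 1: 1; order 2: 1; order 3: 4; order 6: 4.
Total: 10.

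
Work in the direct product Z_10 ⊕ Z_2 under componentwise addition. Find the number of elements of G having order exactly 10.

An element (a,b) has order lcm(ord(a), ord(b)); count pairs with lcm equal to 10.
Enumerating gives 12 such elements.

12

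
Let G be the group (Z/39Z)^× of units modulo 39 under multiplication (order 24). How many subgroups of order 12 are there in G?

3

|G| = 24 and 12 | 24, so subgroups of order 12 are possible by Lagrange.
The subgroups of order 12 are: {1, 2, 4, 5, 8, 10, 11, 16, 20, 22, 25, 32}; {1, 4, 10, 14, 16, 17, 22, 23, 25, 29, 35, 38}; {1, 4, 7, 10, 16, 19, 22, 25, 28, 31, 34, 37}.
So G has 3 subgroups of order 12.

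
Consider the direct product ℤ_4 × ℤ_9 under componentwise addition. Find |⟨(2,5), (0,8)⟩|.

|⟨(2,5)⟩| = 18 and |⟨(0,8)⟩| = 9, so |H| is a multiple of lcm(18, 9) = 18 and divides |G| = 36.
Closing under the operation: H = {(0,0), (0,1), (0,2), (0,3), (0,4), (0,5), (0,6), (0,7), (0,8), (2,0), (2,1), (2,2), (2,3), (2,4), (2,5), (2,6), (2,7), (2,8)}, so |H| = 18.

18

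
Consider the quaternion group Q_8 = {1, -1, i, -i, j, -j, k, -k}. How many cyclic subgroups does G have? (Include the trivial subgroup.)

Group the elements of G by the cyclic subgroup they generate; each cyclic subgroup of order d accounts for φ(d) elements.
Cyclic subgroups by order — order 1: 1; order 2: 1; order 4: 3.
Total: 5.

5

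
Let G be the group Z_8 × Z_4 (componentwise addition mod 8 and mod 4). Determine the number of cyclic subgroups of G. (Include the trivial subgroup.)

14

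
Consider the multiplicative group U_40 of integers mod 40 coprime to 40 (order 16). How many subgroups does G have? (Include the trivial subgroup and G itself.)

27

|G| = 16, so by Lagrange every subgroup order divides 16. Divisors: 1, 2, 4, 8, 16.
Subgroups by order — order 1: 1; order 2: 7; order 4: 11; order 8: 7; order 16: 1.
Total: 1 + 7 + 11 + 7 + 1 = 27.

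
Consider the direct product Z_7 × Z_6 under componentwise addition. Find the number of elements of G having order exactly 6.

2

An element (a,b) has order lcm(ord(a), ord(b)); count pairs with lcm equal to 6.
Enumerating gives 2 such elements.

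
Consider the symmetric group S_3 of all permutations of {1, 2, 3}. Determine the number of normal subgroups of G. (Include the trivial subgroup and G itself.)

G has 6 subgroups. Checking conjugation-invariance by order — order 1: 1/1 normal; order 2: 0/3 normal; order 3: 1/1 normal; order 6: 1/1 normal.
Total normal subgroups: 3.

3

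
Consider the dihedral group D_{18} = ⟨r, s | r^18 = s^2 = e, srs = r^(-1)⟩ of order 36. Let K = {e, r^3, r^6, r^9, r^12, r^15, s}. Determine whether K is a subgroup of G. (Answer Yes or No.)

No

|K| = 7 does not divide |G| = 36, so by Lagrange K is not a subgroup.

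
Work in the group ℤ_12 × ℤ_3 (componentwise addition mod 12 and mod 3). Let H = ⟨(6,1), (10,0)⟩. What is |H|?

18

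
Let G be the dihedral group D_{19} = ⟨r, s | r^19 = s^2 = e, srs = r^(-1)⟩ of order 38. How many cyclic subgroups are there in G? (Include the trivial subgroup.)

Each element a generates a cyclic subgroup ⟨a⟩; distinct elements may generate the same one (a cyclic group of order d has φ(d) generators).
Cyclic subgroups by order — order 1: 1; order 2: 19; order 19: 1.
Total: 21.

21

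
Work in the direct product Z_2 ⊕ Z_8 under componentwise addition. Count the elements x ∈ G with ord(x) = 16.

0

An element (a,b) has order lcm(ord(a), ord(b)); count pairs with lcm equal to 16.
Enumerating gives 0 such elements.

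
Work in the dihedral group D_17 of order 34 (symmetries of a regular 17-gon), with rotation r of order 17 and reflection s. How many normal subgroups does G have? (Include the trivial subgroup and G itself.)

3

G has 20 subgroups. Checking conjugation-invariance by order — order 1: 1/1 normal; order 2: 0/17 normal; order 17: 1/1 normal; order 34: 1/1 normal.
Total normal subgroups: 3.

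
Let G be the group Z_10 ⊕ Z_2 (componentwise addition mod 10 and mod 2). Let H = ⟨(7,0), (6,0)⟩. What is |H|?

10

|⟨(7,0)⟩| = 10 and |⟨(6,0)⟩| = 5, so |H| is a multiple of lcm(10, 5) = 10 and divides |G| = 20.
Closing under the operation: H = {(0,0), (1,0), (2,0), (3,0), (4,0), (5,0), (6,0), (7,0), (8,0), (9,0)}, so |H| = 10.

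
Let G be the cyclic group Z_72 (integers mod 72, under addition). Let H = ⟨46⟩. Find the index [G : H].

2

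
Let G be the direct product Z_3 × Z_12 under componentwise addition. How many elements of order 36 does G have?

0

An element (a,b) has order lcm(ord(a), ord(b)); count pairs with lcm equal to 36.
Enumerating gives 0 such elements.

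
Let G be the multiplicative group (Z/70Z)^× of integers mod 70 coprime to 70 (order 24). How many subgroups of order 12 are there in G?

3

|G| = 24 and 12 | 24, so subgroups of order 12 are possible by Lagrange.
The subgroups of order 12 are: {1, 3, 9, 11, 13, 17, 27, 29, 33, 39, 47, 51}; {1, 9, 11, 19, 29, 31, 39, 41, 51, 59, 61, 69}; {1, 9, 11, 23, 29, 37, 39, 43, 51, 53, 57, 67}.
So G has 3 subgroups of order 12.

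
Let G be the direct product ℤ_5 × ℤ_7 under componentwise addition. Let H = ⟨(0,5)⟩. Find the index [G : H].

|⟨(0,5)⟩| = 7 and |G| = 35.
By Lagrange, [G : H] = |G|/|H| = 35/7 = 5.

5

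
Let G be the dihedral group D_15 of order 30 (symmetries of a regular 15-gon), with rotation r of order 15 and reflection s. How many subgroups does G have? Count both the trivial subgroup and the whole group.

|G| = 30, so by Lagrange every subgroup order divides 30. Divisors: 1, 2, 3, 5, 6, 10, 15, 30.
Subgroups by order — order 1: 1; order 2: 15; order 3: 1; order 5: 1; order 6: 5; order 10: 3; order 15: 1; order 30: 1.
Total: 1 + 15 + 1 + 1 + 5 + 3 + 1 + 1 = 28.

28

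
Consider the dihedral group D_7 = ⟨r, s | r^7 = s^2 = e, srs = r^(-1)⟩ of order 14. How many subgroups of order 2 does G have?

7

|G| = 14 and 2 | 14, so subgroups of order 2 are possible by Lagrange.
The subgroups of order 2 are: {e, r^2s}; {e, r^3s}; {e, r^4s}; {e, r^5s}; … (7 in all).
So G has 7 subgroups of order 2.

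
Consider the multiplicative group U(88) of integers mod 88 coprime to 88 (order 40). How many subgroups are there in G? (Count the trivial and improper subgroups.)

|G| = 40, so by Lagrange every subgroup order divides 40. Divisors: 1, 2, 4, 5, 8, 10, 20, 40.
Subgroups by order — order 1: 1; order 2: 7; order 4: 7; order 5: 1; order 8: 1; order 10: 7; order 20: 7; order 40: 1.
Total: 1 + 7 + 7 + 1 + 1 + 7 + 7 + 1 = 32.

32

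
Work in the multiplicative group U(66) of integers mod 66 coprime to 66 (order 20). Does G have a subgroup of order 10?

Yes

10 | 20. A subgroup of order 10 is {1, 7, 13, 19, 25, 31, 37, 43, 49, 61}.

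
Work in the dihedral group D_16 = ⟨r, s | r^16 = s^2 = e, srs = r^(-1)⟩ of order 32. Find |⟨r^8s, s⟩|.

|⟨r^8s⟩| = 2 and |⟨s⟩| = 2, so |H| is a multiple of lcm(2, 2) = 2 and divides |G| = 32.
Closing under the operation: H = {e, r^8, s, r^8s}, so |H| = 4.

4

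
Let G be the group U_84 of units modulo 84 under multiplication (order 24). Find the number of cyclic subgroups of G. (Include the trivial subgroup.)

Group the elements of G by the cyclic subgroup they generate; each cyclic subgroup of order d accounts for φ(d) elements.
Cyclic subgroups by order — order 1: 1; order 2: 7; order 3: 1; order 6: 7.
Total: 16.

16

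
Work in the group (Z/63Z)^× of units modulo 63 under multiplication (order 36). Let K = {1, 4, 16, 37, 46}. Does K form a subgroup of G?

No

|K| = 5 does not divide |G| = 36, so by Lagrange K is not a subgroup.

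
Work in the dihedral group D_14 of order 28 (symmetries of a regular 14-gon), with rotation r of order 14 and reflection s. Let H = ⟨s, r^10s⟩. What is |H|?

14

|⟨s⟩| = 2 and |⟨r^10s⟩| = 2, so |H| is a multiple of lcm(2, 2) = 2 and divides |G| = 28.
Closing under the operation: H = {e, r^2, r^4, r^6, r^8, r^10, r^12, s, r^2s, r^4s, r^6s, r^8s, r^10s, r^12s}, so |H| = 14.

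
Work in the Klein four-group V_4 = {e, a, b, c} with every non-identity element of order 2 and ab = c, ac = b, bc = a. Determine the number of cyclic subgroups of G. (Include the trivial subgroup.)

4

Each element a generates a cyclic subgroup ⟨a⟩; distinct elements may generate the same one (a cyclic group of order d has φ(d) generators).
Cyclic subgroups by order — order 1: 1; order 2: 3.
Total: 4.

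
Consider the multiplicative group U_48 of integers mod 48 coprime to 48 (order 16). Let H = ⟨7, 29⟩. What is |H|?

8

|⟨7⟩| = 2 and |⟨29⟩| = 4, so |H| is a multiple of lcm(2, 4) = 4 and divides |G| = 16.
Closing under the operation: H = {1, 5, 7, 11, 25, 29, 31, 35}, so |H| = 8.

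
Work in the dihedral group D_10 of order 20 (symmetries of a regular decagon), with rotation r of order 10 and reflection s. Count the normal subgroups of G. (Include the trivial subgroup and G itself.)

G has 22 subgroups. Checking conjugation-invariance by order — order 1: 1/1 normal; order 2: 1/11 normal; order 4: 0/5 normal; order 5: 1/1 normal; order 10: 3/3 normal; order 20: 1/1 normal.
Total normal subgroups: 7.

7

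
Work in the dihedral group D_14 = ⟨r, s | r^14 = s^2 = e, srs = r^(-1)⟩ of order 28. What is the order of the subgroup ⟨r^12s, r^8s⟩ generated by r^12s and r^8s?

14

|⟨r^12s⟩| = 2 and |⟨r^8s⟩| = 2, so |H| is a multiple of lcm(2, 2) = 2 and divides |G| = 28.
Closing under the operation: H = {e, r^2, r^4, r^6, r^8, r^10, r^12, s, r^2s, r^4s, r^6s, r^8s, r^10s, r^12s}, so |H| = 14.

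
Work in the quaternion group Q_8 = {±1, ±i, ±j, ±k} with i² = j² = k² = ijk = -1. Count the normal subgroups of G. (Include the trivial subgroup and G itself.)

6

G has 6 subgroups. Checking conjugation-invariance by order — order 1: 1/1 normal; order 2: 1/1 normal; order 4: 3/3 normal; order 8: 1/1 normal.
Total normal subgroups: 6.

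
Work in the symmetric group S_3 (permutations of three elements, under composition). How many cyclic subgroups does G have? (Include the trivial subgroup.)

Group the elements of G by the cyclic subgroup they generate; each cyclic subgroup of order d accounts for φ(d) elements.
Cyclic subgroups by order — order 1: 1; order 2: 3; order 3: 1.
Total: 5.

5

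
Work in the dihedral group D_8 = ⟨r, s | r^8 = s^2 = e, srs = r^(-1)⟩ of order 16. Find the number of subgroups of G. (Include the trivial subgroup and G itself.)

19

|G| = 16, so by Lagrange every subgroup order divides 16. Divisors: 1, 2, 4, 8, 16.
Subgroups by order — order 1: 1; order 2: 9; order 4: 5; order 8: 3; order 16: 1.
Total: 1 + 9 + 5 + 3 + 1 = 19.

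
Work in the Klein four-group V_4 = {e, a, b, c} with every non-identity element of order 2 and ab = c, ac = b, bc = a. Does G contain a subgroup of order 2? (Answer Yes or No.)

Yes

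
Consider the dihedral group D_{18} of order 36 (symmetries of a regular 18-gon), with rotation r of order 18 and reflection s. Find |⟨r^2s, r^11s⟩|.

|⟨r^2s⟩| = 2 and |⟨r^11s⟩| = 2, so |H| is a multiple of lcm(2, 2) = 2 and divides |G| = 36.
Closing under the operation: H = {e, r^9, r^2s, r^11s}, so |H| = 4.

4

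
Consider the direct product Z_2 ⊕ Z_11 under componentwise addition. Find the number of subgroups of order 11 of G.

|G| = 22 and 11 | 22, so subgroups of order 11 are possible by Lagrange.
The subgroups of order 11 are: {(0,0), (0,1), (0,2), (0,3), (0,4), (0,5), (0,6), (0,7), (0,8), (0,9), (0,10)}.
So G has 1 subgroup of order 11.

1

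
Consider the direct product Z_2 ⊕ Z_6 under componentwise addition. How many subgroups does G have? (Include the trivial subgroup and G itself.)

10

|G| = 12, so by Lagrange every subgroup order divides 12. Divisors: 1, 2, 3, 4, 6, 12.
Subgroups by order — order 1: 1; order 2: 3; order 3: 1; order 4: 1; order 6: 3; order 12: 1.
Total: 1 + 3 + 1 + 1 + 3 + 1 = 10.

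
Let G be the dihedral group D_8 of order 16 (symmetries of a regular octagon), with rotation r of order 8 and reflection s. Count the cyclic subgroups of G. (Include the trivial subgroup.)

Group the elements of G by the cyclic subgroup they generate; each cyclic subgroup of order d accounts for φ(d) elements.
Cyclic subgroups by order — order 1: 1; order 2: 9; order 4: 1; order 8: 1.
Total: 12.

12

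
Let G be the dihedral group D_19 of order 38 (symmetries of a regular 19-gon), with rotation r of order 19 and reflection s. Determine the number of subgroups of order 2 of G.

19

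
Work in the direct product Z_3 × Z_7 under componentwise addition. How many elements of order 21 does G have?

An element (a,b) has order lcm(ord(a), ord(b)); count pairs with lcm equal to 21.
Enumerating gives 12 such elements.

12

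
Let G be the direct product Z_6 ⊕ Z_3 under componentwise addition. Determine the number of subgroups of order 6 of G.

4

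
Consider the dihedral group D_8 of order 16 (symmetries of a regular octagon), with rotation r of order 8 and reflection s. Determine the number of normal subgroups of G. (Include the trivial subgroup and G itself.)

7

G has 19 subgroups. Checking conjugation-invariance by order — order 1: 1/1 normal; order 2: 1/9 normal; order 4: 1/5 normal; order 8: 3/3 normal; order 16: 1/1 normal.
Total normal subgroups: 7.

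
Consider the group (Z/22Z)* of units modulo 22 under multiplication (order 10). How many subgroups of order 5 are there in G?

|G| = 10 and 5 | 10, so subgroups of order 5 are possible by Lagrange.
The subgroups of order 5 are: {1, 3, 5, 9, 15}.
So G has 1 subgroup of order 5.

1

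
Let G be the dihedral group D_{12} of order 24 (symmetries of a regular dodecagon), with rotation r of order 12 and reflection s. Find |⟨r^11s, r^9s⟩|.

12

|⟨r^11s⟩| = 2 and |⟨r^9s⟩| = 2, so |H| is a multiple of lcm(2, 2) = 2 and divides |G| = 24.
Closing under the operation: H = {e, r^2, r^4, r^6, r^8, r^10, rs, r^3s, r^5s, r^7s, r^9s, r^11s}, so |H| = 12.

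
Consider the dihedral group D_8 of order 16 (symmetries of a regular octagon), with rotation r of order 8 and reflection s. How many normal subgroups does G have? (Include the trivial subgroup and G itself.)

G has 19 subgroups. Checking conjugation-invariance by order — order 1: 1/1 normal; order 2: 1/9 normal; order 4: 1/5 normal; order 8: 3/3 normal; order 16: 1/1 normal.
Total normal subgroups: 7.

7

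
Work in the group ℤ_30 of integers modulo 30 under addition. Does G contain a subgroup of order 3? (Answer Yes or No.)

3 | 30. A subgroup of order 3 is {0, 10, 20}.

Yes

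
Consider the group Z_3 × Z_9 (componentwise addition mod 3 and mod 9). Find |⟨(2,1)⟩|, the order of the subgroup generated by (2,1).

9

The order of (2,1) in Z_3 × Z_9 is lcm(ord(2) in Z_3, ord(1) in Z_9).
ord(2) = 3 and ord(1) = 9, so |⟨(2,1)⟩| = lcm(3, 9) = 9.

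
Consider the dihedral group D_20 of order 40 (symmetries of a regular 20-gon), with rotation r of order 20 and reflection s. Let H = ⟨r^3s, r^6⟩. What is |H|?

20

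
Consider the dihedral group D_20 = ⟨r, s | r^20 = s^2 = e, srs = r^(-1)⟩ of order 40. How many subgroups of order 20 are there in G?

3

|G| = 40 and 20 | 40, so subgroups of order 20 are possible by Lagrange.
The subgroups of order 20 are: {e, r, r^2, r^3, r^4, r^5, r^6, r^7, r^8, r^9, r^10, r^11, r^12, r^13, r^14, r^15, r^16, r^17, r^18, r^19}; {e, r^2, r^4, r^6, r^8, r^10, r^12, r^14, r^16, r^18, s, r^2s, r^4s, r^6s, r^8s, r^10s, r^12s, r^14s, r^16s, r^18s}; {e, r^2, r^4, r^6, r^8, r^10, r^12, r^14, r^16, r^18, rs, r^3s, r^5s, r^7s, r^9s, r^11s, r^13s, r^15s, r^17s, r^19s}.
So G has 3 subgroups of order 20.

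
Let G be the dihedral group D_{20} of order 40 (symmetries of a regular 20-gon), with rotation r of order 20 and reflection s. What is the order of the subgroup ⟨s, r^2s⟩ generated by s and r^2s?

20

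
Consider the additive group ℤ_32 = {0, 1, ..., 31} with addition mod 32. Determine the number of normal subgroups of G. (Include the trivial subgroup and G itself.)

G is abelian, so every subgroup is normal.
G has 6 subgroups in total, hence 6 normal subgroups.

6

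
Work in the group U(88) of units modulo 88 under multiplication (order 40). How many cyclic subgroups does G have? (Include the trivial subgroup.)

A cyclic subgroup of order d is generated by each of its φ(d) elements of order d, so the cyclic subgroups of order d number (#elements of order d)/φ(d).
Cyclic subgroups by order — order 1: 1; order 2: 7; order 5: 1; order 10: 7.
Total: 16.

16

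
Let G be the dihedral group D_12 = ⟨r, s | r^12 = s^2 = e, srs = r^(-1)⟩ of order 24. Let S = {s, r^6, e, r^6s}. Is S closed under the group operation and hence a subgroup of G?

Yes

|S| = 4 divides |G| = 24, consistent with Lagrange.
S contains the identity, every element's inverse is in S, and S is closed under ·: it is a subgroup.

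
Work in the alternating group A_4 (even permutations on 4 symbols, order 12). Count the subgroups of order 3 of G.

4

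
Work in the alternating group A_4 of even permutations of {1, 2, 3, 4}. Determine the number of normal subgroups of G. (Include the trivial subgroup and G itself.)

3

G has 10 subgroups. Checking conjugation-invariance by order — order 1: 1/1 normal; order 2: 0/3 normal; order 3: 0/4 normal; order 4: 1/1 normal; order 12: 1/1 normal.
Total normal subgroups: 3.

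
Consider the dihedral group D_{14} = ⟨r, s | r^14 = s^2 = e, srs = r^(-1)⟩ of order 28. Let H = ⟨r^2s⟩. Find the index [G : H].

14

|⟨r^2s⟩| = 2 and |G| = 28.
By Lagrange, [G : H] = |G|/|H| = 28/2 = 14.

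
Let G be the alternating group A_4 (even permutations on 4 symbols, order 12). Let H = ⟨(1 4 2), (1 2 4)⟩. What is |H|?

|⟨(1 4 2)⟩| = 3 and |⟨(1 2 4)⟩| = 3, so |H| is a multiple of lcm(3, 3) = 3 and divides |G| = 12.
Closing under the operation: H = {e, (1 2 4), (1 4 2)}, so |H| = 3.

3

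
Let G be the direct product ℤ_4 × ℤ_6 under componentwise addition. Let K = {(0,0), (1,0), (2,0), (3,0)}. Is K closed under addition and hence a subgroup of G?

Yes

|K| = 4 divides |G| = 24, consistent with Lagrange.
K contains the identity, every element's inverse is in K, and K is closed under +: it is a subgroup.
In fact K = ⟨(1,0)⟩.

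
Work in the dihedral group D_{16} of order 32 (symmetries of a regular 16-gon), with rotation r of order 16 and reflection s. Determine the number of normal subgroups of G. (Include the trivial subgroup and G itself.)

8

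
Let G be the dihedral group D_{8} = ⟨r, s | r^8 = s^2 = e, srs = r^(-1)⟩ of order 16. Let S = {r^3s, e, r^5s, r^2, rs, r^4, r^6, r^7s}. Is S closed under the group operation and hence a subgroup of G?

Yes

|S| = 8 divides |G| = 16, consistent with Lagrange.
S contains the identity, every element's inverse is in S, and S is closed under ·: it is a subgroup.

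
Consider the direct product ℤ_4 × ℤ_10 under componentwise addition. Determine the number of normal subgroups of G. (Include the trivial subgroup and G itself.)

G is abelian, so every subgroup is normal.
G has 16 subgroups in total, hence 16 normal subgroups.

16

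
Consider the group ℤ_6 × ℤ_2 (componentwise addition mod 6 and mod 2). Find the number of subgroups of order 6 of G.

|G| = 12 and 6 | 12, so subgroups of order 6 are possible by Lagrange.
The subgroups of order 6 are: {(0,0), (0,1), (2,0), (2,1), (4,0), (4,1)}; {(0,0), (1,0), (2,0), (3,0), (4,0), (5,0)}; {(0,0), (1,1), (2,0), (3,1), (4,0), (5,1)}.
So G has 3 subgroups of order 6.

3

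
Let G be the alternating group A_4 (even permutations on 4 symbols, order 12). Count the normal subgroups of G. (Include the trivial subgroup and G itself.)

3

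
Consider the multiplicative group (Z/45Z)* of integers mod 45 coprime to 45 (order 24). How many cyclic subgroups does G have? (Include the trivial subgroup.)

A cyclic subgroup of order d is generated by each of its φ(d) elements of order d, so the cyclic subgroups of order d number (#elements of order d)/φ(d).
Cyclic subgroups by order — order 1: 1; order 2: 3; order 3: 1; order 4: 2; order 6: 3; order 12: 2.
Total: 12.

12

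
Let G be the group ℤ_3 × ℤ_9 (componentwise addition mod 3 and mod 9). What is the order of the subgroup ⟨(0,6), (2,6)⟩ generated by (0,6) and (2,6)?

9

|⟨(0,6)⟩| = 3 and |⟨(2,6)⟩| = 3, so |H| is a multiple of lcm(3, 3) = 3 and divides |G| = 27.
Closing under the operation: H = {(0,0), (0,3), (0,6), (1,0), (1,3), (1,6), (2,0), (2,3), (2,6)}, so |H| = 9.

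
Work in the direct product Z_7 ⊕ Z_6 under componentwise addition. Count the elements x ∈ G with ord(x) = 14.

An element (a,b) has order lcm(ord(a), ord(b)); count pairs with lcm equal to 14.
Enumerating gives 6 such elements.

6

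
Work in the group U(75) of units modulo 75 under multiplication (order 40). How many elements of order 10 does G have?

12

Enumerating element orders in G gives 12 elements of order 10.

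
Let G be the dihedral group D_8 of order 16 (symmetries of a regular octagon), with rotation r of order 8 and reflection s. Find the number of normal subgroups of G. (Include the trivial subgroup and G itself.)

7

G has 19 subgroups. Checking conjugation-invariance by order — order 1: 1/1 normal; order 2: 1/9 normal; order 4: 1/5 normal; order 8: 3/3 normal; order 16: 1/1 normal.
Total normal subgroups: 7.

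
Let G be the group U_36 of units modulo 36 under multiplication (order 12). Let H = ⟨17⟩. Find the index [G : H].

6

|⟨17⟩| = 2 and |G| = 12.
By Lagrange, [G : H] = |G|/|H| = 12/2 = 6.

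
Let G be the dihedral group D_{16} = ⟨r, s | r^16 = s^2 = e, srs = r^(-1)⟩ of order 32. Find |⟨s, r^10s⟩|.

|⟨s⟩| = 2 and |⟨r^10s⟩| = 2, so |H| is a multiple of lcm(2, 2) = 2 and divides |G| = 32.
Closing under the operation: H = {e, r^2, r^4, r^6, r^8, r^10, r^12, r^14, s, r^2s, r^4s, r^6s, r^8s, r^10s, r^12s, r^14s}, so |H| = 16.

16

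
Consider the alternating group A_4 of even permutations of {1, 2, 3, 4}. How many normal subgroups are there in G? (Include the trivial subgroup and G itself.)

G has 10 subgroups. Checking conjugation-invariance by order — order 1: 1/1 normal; order 2: 0/3 normal; order 3: 0/4 normal; order 4: 1/1 normal; order 12: 1/1 normal.
Total normal subgroups: 3.

3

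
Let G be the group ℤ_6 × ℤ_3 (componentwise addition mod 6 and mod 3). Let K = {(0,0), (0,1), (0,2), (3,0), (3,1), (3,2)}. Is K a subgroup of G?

|K| = 6 divides |G| = 18, consistent with Lagrange.
K contains the identity, every element's inverse is in K, and K is closed under +: it is a subgroup.
In fact K = ⟨(3,1)⟩.

Yes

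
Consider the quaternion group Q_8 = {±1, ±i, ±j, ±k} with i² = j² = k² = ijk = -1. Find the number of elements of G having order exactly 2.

1

The elements of order 2 are: -1.
That's 1.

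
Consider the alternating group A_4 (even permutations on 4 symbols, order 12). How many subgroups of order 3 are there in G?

4

|G| = 12 and 3 | 12, so subgroups of order 3 are possible by Lagrange.
The subgroups of order 3 are: {e, (1 2 3), (1 3 2)}; {e, (1 2 4), (1 4 2)}; {e, (1 3 4), (1 4 3)}; {e, (2 3 4), (2 4 3)}.
So G has 4 subgroups of order 3.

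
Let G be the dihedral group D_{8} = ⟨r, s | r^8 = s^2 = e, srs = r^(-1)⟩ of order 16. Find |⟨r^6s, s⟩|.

8

|⟨r^6s⟩| = 2 and |⟨s⟩| = 2, so |H| is a multiple of lcm(2, 2) = 2 and divides |G| = 16.
Closing under the operation: H = {e, r^2, r^4, r^6, s, r^2s, r^4s, r^6s}, so |H| = 8.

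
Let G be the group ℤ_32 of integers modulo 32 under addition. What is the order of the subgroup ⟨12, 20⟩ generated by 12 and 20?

8

|⟨12⟩| = 8 and |⟨20⟩| = 8, so |H| is a multiple of lcm(8, 8) = 8 and divides |G| = 32.
Closing under the operation: H = {0, 4, 8, 12, 16, 20, 24, 28}, so |H| = 8.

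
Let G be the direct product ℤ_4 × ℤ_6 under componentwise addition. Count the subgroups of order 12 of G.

3

|G| = 24 and 12 | 24, so subgroups of order 12 are possible by Lagrange.
The subgroups of order 12 are: {(0,0), (0,1), (0,2), (0,3), (0,4), (0,5), (2,0), (2,1), (2,2), (2,3), (2,4), (2,5)}; {(0,0), (0,2), (0,4), (1,0), (1,2), (1,4), (2,0), (2,2), (2,4), (3,0), (3,2), (3,4)}; {(0,0), (0,2), (0,4), (1,1), (1,3), (1,5), (2,0), (2,2), (2,4), (3,1), (3,3), (3,5)}.
So G has 3 subgroups of order 12.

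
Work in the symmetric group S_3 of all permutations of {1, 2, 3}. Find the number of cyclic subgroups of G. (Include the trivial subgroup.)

5

Each element a generates a cyclic subgroup ⟨a⟩; distinct elements may generate the same one (a cyclic group of order d has φ(d) generators).
Cyclic subgroups by order — order 1: 1; order 2: 3; order 3: 1.
Total: 5.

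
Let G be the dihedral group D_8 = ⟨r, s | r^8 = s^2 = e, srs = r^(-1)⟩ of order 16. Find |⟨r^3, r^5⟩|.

8

|⟨r^3⟩| = 8 and |⟨r^5⟩| = 8, so |H| is a multiple of lcm(8, 8) = 8 and divides |G| = 16.
Closing under the operation: H = {e, r, r^2, r^3, r^4, r^5, r^6, r^7}, so |H| = 8.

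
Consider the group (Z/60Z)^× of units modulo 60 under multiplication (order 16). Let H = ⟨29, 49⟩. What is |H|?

|⟨29⟩| = 2 and |⟨49⟩| = 2, so |H| is a multiple of lcm(2, 2) = 2 and divides |G| = 16.
Closing under the operation: H = {1, 29, 41, 49}, so |H| = 4.

4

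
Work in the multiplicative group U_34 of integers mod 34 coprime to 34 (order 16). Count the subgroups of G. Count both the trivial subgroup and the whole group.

|G| = 16, so by Lagrange every subgroup order divides 16. Divisors: 1, 2, 4, 8, 16.
Subgroups by order — order 1: 1; order 2: 1; order 4: 1; order 8: 1; order 16: 1.
Total: 1 + 1 + 1 + 1 + 1 = 5.

5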